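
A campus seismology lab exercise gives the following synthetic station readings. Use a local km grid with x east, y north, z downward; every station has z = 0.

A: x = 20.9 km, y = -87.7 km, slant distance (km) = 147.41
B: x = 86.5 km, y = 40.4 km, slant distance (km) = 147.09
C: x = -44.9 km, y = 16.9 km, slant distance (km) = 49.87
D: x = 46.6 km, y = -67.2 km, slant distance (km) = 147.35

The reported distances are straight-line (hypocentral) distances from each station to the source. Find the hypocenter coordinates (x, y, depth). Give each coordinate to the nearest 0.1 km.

Each station gives a sphere (x−x_i)² + (y−y_i)² + z² = d_i² (stations at z=0).
Subtracting the A sphere from B and C: z² cancels, leaving linear equations in x and y:
131.2 x + 256.2 y = 1080.55
-131.6 x + 209.2 y = 13416.21
Solving: x ≈ -52.502, y ≈ 31.104 km (keep extra digits for the depth step; rounded: -52.5, 31.1).
Then from the A sphere: z² = 147.41² − (x − 20.9)² − (y + 87.7)² with x = -52.502, y = 31.104, so z ≈ 47.196 ≈ 47.2 km.
Check against D (with the unrounded solution): distance 147.35 ≈ 147.35 km. ✓

x ≈ -52.5 km, y ≈ 31.1 km, depth ≈ 47.2 km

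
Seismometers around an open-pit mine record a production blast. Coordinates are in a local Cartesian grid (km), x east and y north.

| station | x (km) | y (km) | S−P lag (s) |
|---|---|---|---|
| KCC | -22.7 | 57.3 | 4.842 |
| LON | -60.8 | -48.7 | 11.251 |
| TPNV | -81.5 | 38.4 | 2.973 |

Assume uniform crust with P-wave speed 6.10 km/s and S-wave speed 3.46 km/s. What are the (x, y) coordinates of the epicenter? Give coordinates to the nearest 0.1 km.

(-57.9, 41.2)

Distance from S−P lag: d = Δt · v_P v_S / (v_P − v_S) = Δt · (6.10·3.46)/(6.10−3.46) ≈ 7.9947·Δt.
So d_KCC = 38.71, d_LON = 89.95, d_TPNV = 23.77 km.
Circle about each station: (x + 22.7)² + (y − 57.3)² = 38.71²; (x + 60.8)² + (y + 48.7)² = 89.95²; (x + 81.5)² + (y − 38.4)² = 23.77².
Subtracting pairs of circle equations eliminates x²+y² and gives linear equations (the radical axes):
-76.2 x − 212.0 y = -4322.79
-117.6 x − 37.8 y = 5251.68
Solving the 2×2 system: x ≈ -57.9, y ≈ 41.2 km.
Check against KCC (with the unrounded x, y): √((x + 22.7)²+(y − 57.3)²) = 38.71 ≈ 38.71 km. ✓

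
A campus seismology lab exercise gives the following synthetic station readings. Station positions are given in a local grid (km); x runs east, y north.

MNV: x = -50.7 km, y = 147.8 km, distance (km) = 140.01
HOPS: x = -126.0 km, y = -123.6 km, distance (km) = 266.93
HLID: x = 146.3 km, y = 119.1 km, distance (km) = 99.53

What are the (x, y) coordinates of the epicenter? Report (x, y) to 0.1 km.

(62.5, 65.4)

Circle about each station: (x + 50.7)² + (y − 147.8)² = 140.01²; (x + 126.0)² + (y + 123.6)² = 266.93²; (x − 146.3)² + (y − 119.1)² = 99.53².
Subtracting pairs of circle equations eliminates x²+y² and gives linear equations (the radical axes):
-150.6 x − 542.8 y = -44911.19
394.0 x − 57.4 y = 20869.75
Solving the 2×2 system: x ≈ 62.5, y ≈ 65.4 km.
Check against MNV (with the unrounded x, y): √((x + 50.7)²+(y − 147.8)²) = 140.01 ≈ 140.01 km. ✓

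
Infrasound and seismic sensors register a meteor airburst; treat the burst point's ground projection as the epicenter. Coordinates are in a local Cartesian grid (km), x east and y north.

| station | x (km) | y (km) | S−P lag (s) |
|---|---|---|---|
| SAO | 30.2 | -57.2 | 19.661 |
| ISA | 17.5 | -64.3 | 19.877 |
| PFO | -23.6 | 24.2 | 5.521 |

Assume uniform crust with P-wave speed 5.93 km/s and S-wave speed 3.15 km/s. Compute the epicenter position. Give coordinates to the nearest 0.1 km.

Distance from S−P lag: d = Δt · v_P v_S / (v_P − v_S) = Δt · (5.93·3.15)/(5.93−3.15) ≈ 6.7192·Δt.
So d_SAO = 132.11, d_ISA = 133.56, d_PFO = 37.10 km.
Circle about each station: (x − 30.2)² + (y + 57.2)² = 132.11²; (x − 17.5)² + (y + 64.3)² = 133.56²; (x + 23.6)² + (y − 24.2)² = 37.10².
Subtracting pairs of circle equations eliminates x²+y² and gives linear equations (the radical axes):
-25.4 x − 14.2 y = -128.36
-107.6 x + 162.8 y = 13035.36
Solving the 2×2 system: x ≈ -29.0, y ≈ 60.9 km.
Check against SAO (with the unrounded x, y): √((x − 30.2)²+(y + 57.2)²) = 132.11 ≈ 132.11 km. ✓

-29.0 km east, 60.9 km north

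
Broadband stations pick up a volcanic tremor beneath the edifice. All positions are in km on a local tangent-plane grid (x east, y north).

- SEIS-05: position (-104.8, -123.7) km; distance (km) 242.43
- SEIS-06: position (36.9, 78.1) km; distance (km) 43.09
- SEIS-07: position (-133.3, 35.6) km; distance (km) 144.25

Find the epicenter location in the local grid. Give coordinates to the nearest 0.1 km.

Circle about each station: (x + 104.8)² + (y + 123.7)² = 242.43²; (x − 36.9)² + (y − 78.1)² = 43.09²; (x + 133.3)² + (y − 35.6)² = 144.25².
Subtracting the SEIS-05 equation from the SEIS-06 and SEIS-07 equations removes the quadratic terms:
283.4 x + 403.6 y = 38092.05
-57.0 x + 318.6 y = 30715.76
Solving the 2×2 system: x ≈ -2.3, y ≈ 96.0 km.

(-2.3, 96.0)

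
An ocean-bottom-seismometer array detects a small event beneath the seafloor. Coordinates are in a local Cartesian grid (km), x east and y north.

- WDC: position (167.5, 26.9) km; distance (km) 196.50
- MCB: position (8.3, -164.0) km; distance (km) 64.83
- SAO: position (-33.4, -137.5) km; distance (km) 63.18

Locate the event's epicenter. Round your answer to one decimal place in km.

(17.3, -99.8)

Circle about each station: (x − 167.5)² + (y − 26.9)² = 196.50²; (x − 8.3)² + (y + 164.0)² = 64.83²; (x + 33.4)² + (y + 137.5)² = 63.18².
Subtracting the WDC equation from the MCB and SAO equations removes the quadratic terms:
-318.4 x − 381.8 y = 32594.35
-401.8 x − 328.8 y = 25862.49
Solving the 2×2 system: x ≈ 17.3, y ≈ -99.8 km.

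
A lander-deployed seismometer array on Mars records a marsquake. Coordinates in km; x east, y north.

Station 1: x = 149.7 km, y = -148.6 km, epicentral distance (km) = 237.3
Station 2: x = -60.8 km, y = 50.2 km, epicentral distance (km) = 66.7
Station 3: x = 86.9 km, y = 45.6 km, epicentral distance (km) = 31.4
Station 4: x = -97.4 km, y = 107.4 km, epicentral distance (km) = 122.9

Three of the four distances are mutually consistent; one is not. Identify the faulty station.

Station 3

Solve using three stations at a time. Using Station 1, Station 2, Station 4 (subtract circle equations pairwise → linear system) gives (x, y) ≈ (5.0, 39.5).
Distances from that point to each station vs reported:
  Station 1: calculated 237.3 vs reported 237.3 → residual 0.0 km
  Station 2: calculated 66.7 vs reported 66.7 → residual 0.0 km
  Station 3: calculated 82.1 vs reported 31.4 → residual 50.7 km
  Station 4: calculated 122.9 vs reported 122.9 → residual 0.0 km
Station 1, Station 2, Station 4 are mutually consistent (residuals ≈ 0); Station 3 is off by 50.7 km.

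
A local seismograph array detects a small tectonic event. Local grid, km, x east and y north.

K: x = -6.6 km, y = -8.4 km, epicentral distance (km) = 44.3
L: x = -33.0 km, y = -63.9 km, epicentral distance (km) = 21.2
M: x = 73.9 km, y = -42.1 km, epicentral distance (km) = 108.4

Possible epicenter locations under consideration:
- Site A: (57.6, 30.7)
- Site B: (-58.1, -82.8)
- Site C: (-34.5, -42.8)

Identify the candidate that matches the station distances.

For each candidate, compare |candidate − station| to the reported distance:
Site A: residuals K 30.9, L 109.8, M 33.8 → max 109.8 km
Site B: residuals K 46.2, L 10.2, M 29.7 → max 46.2 km
Site C: residuals K 0.0, L 0.0, M 0.0 → max 0.0 km
Only Site C has all residuals ≈ 0.

Site C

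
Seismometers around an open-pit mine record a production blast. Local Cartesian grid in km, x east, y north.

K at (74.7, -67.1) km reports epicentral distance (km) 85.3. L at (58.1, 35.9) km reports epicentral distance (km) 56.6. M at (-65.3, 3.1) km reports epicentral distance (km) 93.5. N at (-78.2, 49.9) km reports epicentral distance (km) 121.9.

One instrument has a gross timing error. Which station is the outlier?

Solve using three stations at a time. Using L, M, N (subtract circle equations pairwise → linear system) gives (x, y) ≈ (27.1, -11.6).
Distances from that point to each station vs reported:
  K: calculated 73.1 vs reported 85.3 → residual 12.2 km
  L: calculated 56.7 vs reported 56.6 → residual 0.1 km
  M: calculated 93.6 vs reported 93.5 → residual 0.1 km
  N: calculated 122.0 vs reported 121.9 → residual 0.1 km
L, M, N are mutually consistent (residuals ≈ 0); K is off by 12.2 km.

K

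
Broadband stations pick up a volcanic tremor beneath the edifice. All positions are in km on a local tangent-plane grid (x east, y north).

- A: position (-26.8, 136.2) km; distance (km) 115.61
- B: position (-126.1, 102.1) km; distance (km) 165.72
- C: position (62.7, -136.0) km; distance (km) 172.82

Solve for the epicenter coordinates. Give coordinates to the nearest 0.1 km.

Circle about each station: (x + 26.8)² + (y − 136.2)² = 115.61²; (x + 126.1)² + (y − 102.1)² = 165.72²; (x − 62.7)² + (y + 136.0)² = 172.82².
Subtracting pairs of circle equations eliminates x²+y² and gives linear equations (the radical axes):
-198.6 x − 68.2 y = -7040.51
179.0 x − 544.4 y = -13342.47
Solving the 2×2 system: x ≈ 24.3, y ≈ 32.5 km.

(24.3, 32.5)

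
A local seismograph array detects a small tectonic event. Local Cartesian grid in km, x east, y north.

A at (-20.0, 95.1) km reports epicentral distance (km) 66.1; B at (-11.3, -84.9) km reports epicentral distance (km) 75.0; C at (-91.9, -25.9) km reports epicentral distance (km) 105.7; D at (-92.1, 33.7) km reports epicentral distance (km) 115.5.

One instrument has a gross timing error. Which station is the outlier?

Solve using three stations at a time. Using B, C, D (subtract circle equations pairwise → linear system) gives (x, y) ≈ (13.2, -13.9).
Distances from that point to each station vs reported:
  A: calculated 114.0 vs reported 66.1 → residual 47.9 km
  B: calculated 75.1 vs reported 75.0 → residual 0.1 km
  C: calculated 105.7 vs reported 105.7 → residual 0.0 km
  D: calculated 115.5 vs reported 115.5 → residual 0.0 km
B, C, D are mutually consistent (residuals ≈ 0); A is off by 47.9 km.

A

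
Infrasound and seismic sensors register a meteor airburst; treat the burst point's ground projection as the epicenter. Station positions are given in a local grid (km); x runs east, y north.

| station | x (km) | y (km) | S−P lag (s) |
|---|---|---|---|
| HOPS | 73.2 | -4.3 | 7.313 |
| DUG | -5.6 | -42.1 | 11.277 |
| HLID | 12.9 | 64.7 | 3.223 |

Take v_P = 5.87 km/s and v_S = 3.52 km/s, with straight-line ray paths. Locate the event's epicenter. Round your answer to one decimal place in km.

Distance from S−P lag: d = Δt · v_P v_S / (v_P − v_S) = Δt · (5.87·3.52)/(5.87−3.52) ≈ 8.7925·Δt.
So d_HOPS = 64.30, d_DUG = 99.15, d_HLID = 28.34 km.
Circle about each station: (x − 73.2)² + (y + 4.3)² = 64.30²; (x + 5.6)² + (y + 42.1)² = 99.15²; (x − 12.9)² + (y − 64.7)² = 28.34².
Subtracting pairs of circle equations eliminates x²+y² and gives linear equations (the radical axes):
-157.6 x − 75.6 y = -9269.19
-120.6 x + 138.0 y = 2307.10
Solving the 2×2 system: x ≈ 35.8, y ≈ 48.0 km.

(35.8, 48.0)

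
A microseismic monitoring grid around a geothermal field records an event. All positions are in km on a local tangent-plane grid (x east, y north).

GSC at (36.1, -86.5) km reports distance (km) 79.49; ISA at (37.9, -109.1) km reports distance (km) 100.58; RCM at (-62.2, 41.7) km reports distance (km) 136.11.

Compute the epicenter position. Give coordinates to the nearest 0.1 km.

63.0 km east, -11.7 km north

Circle about each station: (x − 36.1)² + (y + 86.5)² = 79.49²; (x − 37.9)² + (y + 109.1)² = 100.58²; (x + 62.2)² + (y − 41.7)² = 136.11².
Subtracting the GSC equation from the ISA and RCM equations removes the quadratic terms:
3.6 x − 45.2 y = 756.08
-196.6 x + 256.4 y = -15385.00
Solving the 2×2 system: x ≈ 63.0, y ≈ -11.7 km.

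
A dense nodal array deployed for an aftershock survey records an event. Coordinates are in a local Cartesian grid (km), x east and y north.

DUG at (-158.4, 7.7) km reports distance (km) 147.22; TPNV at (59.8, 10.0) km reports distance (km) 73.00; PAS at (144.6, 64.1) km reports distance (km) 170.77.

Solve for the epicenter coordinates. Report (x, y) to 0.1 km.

Circle about each station: (x + 158.4)² + (y − 7.7)² = 147.22²; (x − 59.8)² + (y − 10.0)² = 73.00²; (x − 144.6)² + (y − 64.1)² = 170.77².
Subtracting the DUG equation from the TPNV and PAS equations removes the quadratic terms:
436.4 x + 4.6 y = -5129.08
606.0 x + 112.8 y = -7620.54
Solving the 2×2 system: x ≈ -11.7, y ≈ -4.7 km.
Check against DUG (with the unrounded x, y): √((x + 158.4)²+(y − 7.7)²) = 147.22 ≈ 147.22 km. ✓

-11.7 km east, -4.7 km north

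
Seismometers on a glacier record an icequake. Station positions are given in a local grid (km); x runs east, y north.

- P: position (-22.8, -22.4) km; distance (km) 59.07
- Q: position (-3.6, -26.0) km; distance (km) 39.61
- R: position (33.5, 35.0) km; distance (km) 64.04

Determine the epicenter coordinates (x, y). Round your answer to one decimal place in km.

x ≈ 35.9 km, y ≈ -29.0 km

Circle about each station: (x + 22.8)² + (y + 22.4)² = 59.07²; (x + 3.6)² + (y + 26.0)² = 39.61²; (x − 33.5)² + (y − 35.0)² = 64.04².
Subtracting the P equation from the Q and R equations removes the quadratic terms:
38.4 x − 7.2 y = 1587.67
112.6 x + 114.8 y = 713.79
Solving the 2×2 system: x ≈ 35.9, y ≈ -29.0 km.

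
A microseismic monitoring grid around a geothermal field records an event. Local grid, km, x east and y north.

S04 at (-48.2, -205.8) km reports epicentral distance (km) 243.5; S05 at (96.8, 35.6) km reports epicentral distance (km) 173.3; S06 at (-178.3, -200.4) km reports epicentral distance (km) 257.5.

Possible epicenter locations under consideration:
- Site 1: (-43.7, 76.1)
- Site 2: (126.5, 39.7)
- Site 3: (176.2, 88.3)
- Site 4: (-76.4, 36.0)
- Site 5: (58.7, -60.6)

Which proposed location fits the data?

Site 4

For each candidate, compare |candidate − station| to the reported distance:
Site 1: residuals S04 38.4, S05 27.1, S06 50.0 → max 50.0 km
Site 2: residuals S04 57.8, S05 143.3, S06 130.5 → max 143.3 km
Site 3: residuals S04 126.4, S05 78.0, S06 199.7 → max 199.7 km
Site 4: residuals S04 0.1, S05 0.1, S06 0.1 → max 0.1 km
Site 5: residuals S04 63.2, S05 69.8, S06 17.7 → max 69.8 km
Only Site 4 has all residuals ≈ 0.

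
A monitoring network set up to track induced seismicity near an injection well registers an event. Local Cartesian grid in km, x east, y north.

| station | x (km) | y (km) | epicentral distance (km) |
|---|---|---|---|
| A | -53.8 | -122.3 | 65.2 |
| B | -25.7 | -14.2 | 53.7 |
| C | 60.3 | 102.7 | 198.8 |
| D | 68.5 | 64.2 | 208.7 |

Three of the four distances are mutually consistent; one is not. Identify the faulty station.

D

Solve using three stations at a time. Using A, B, C (subtract circle equations pairwise → linear system) gives (x, y) ≈ (-57.7, -57.2).
Distances from that point to each station vs reported:
  A: calculated 65.2 vs reported 65.2 → residual 0.0 km
  B: calculated 53.7 vs reported 53.7 → residual 0.0 km
  C: calculated 198.8 vs reported 198.8 → residual 0.0 km
  D: calculated 175.2 vs reported 208.7 → residual 33.5 km
A, B, C are mutually consistent (residuals ≈ 0); D is off by 33.5 km.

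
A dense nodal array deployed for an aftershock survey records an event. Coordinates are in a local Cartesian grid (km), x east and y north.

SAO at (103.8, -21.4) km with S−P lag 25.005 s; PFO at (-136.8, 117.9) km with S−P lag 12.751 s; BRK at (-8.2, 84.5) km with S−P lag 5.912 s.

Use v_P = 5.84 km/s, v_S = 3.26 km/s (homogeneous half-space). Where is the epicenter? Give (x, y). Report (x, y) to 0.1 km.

Distance from S−P lag: d = Δt · v_P v_S / (v_P − v_S) = Δt · (5.84·3.26)/(5.84−3.26) ≈ 7.3792·Δt.
So d_SAO = 184.52, d_PFO = 94.09, d_BRK = 43.63 km.
Circle about each station: (x − 103.8)² + (y + 21.4)² = 184.52²; (x + 136.8)² + (y − 117.9)² = 94.09²; (x + 8.2)² + (y − 84.5)² = 43.63².
Subtracting the SAO equation from the PFO and BRK equations removes the quadratic terms:
-481.2 x + 278.6 y = 46576.95
-224.0 x + 211.8 y = 28119.14
Solving the 2×2 system: x ≈ -51.4, y ≈ 78.4 km.

x ≈ -51.4 km, y ≈ 78.4 km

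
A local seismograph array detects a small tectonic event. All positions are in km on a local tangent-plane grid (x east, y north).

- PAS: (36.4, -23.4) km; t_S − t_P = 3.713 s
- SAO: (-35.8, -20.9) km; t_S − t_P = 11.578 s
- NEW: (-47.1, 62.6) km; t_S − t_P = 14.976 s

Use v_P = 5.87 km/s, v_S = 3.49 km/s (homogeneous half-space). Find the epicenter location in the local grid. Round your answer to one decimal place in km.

62.6 km east, -5.1 km north

Distance from S−P lag: d = Δt · v_P v_S / (v_P − v_S) = Δt · (5.87·3.49)/(5.87−3.49) ≈ 8.6077·Δt.
So d_PAS = 31.96, d_SAO = 99.66, d_NEW = 128.91 km.
Circle about each station: (x − 36.4)² + (y + 23.4)² = 31.96²; (x + 35.8)² + (y + 20.9)² = 99.66²; (x + 47.1)² + (y − 62.6)² = 128.91².
Subtracting pairs of circle equations eliminates x²+y² and gives linear equations (the radical axes):
-144.4 x + 5.0 y = -9064.74
-167.0 x + 172.0 y = -11331.70
Solving the 2×2 system: x ≈ 62.6, y ≈ -5.1 km.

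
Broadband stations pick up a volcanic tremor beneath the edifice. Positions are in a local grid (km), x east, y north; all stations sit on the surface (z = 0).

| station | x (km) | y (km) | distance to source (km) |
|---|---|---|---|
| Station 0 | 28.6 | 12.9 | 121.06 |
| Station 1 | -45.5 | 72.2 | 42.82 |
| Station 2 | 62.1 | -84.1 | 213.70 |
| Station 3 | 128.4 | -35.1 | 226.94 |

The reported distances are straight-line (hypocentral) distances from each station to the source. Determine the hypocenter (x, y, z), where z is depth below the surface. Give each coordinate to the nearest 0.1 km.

Each station gives a sphere (x−x_i)² + (y−y_i)² + z² = d_i² (stations at z=0).
Subtracting the Station 0 sphere from Station 1 and Station 2: z² cancels, leaving linear equations in x and y:
-148.2 x + 118.6 y = 19120.69
67.0 x − 194.0 y = -21067.32
Solving: x ≈ -58.200, y ≈ 88.494 km (keep extra digits for the depth step; rounded: -58.2, 88.5).
Then from the Station 0 sphere: z² = 121.06² − (x − 28.6)² − (y − 12.9)² with x = -58.200, y = 88.494, so z ≈ 37.508 ≈ 37.5 km.

(-58.2, 88.5, 37.5)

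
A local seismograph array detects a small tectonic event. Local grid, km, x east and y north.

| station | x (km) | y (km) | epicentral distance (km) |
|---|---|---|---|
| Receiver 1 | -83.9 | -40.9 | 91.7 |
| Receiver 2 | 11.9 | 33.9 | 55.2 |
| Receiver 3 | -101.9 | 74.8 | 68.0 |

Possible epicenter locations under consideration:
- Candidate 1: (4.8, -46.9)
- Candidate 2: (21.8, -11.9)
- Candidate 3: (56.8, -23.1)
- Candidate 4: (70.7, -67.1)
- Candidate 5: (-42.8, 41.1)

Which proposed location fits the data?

For each candidate, compare |candidate − station| to the reported distance:
Candidate 1: residuals Receiver 1 2.8, Receiver 2 25.9, Receiver 3 93.9 → max 93.9 km
Candidate 2: residuals Receiver 1 17.9, Receiver 2 8.3, Receiver 3 83.1 → max 83.1 km
Candidate 3: residuals Receiver 1 50.1, Receiver 2 17.4, Receiver 3 118.5 → max 118.5 km
Candidate 4: residuals Receiver 1 65.1, Receiver 2 61.7, Receiver 3 155.4 → max 155.4 km
Candidate 5: residuals Receiver 1 0.0, Receiver 2 0.0, Receiver 3 0.0 → max 0.0 km
Only Candidate 5 has all residuals ≈ 0.

Candidate 5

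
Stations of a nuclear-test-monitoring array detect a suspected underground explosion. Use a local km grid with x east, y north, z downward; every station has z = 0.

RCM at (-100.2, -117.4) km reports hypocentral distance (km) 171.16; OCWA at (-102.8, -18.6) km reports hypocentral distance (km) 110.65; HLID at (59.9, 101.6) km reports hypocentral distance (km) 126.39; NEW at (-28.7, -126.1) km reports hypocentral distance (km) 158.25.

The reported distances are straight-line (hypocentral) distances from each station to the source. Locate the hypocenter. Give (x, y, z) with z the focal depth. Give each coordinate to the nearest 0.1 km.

(-17.4, 20.5, 58.5)

Each station gives a sphere (x−x_i)² + (y−y_i)² + z² = d_i² (stations at z=0).
Subtracting the RCM sphere from OCWA and HLID: z² cancels, leaving linear equations in x and y:
-5.2 x + 197.6 y = 4143.32
320.2 x + 438.0 y = 3409.08
Solving: x ≈ -17.409, y ≈ 20.510 km (keep extra digits for the depth step; rounded: -17.4, 20.5).
Then from the RCM sphere: z² = 171.16² − (x + 100.2)² − (y + 117.4)² with x = -17.409, y = 20.510, so z ≈ 58.500 ≈ 58.5 km.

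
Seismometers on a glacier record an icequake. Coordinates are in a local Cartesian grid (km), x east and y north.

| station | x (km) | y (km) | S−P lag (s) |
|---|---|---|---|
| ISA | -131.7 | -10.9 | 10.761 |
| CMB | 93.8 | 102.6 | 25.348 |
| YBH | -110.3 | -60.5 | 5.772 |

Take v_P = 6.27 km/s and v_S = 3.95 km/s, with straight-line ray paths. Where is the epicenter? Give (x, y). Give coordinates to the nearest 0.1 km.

(-73.6, -110.0)

Distance from S−P lag: d = Δt · v_P v_S / (v_P − v_S) = Δt · (6.27·3.95)/(6.27−3.95) ≈ 10.6752·Δt.
So d_ISA = 114.88, d_CMB = 270.60, d_YBH = 61.62 km.
Circle about each station: (x + 131.7)² + (y + 10.9)² = 114.88²; (x − 93.8)² + (y − 102.6)² = 270.60²; (x + 110.3)² + (y + 60.5)² = 61.62².
Subtracting the ISA equation from the CMB and YBH equations removes the quadratic terms:
451.0 x + 227.0 y = -58165.45
42.8 x − 99.2 y = 7763.03
Solving the 2×2 system: x ≈ -73.6, y ≈ -110.0 km.
Check against ISA (with the unrounded x, y): √((x + 131.7)²+(y + 10.9)²) = 114.89 ≈ 114.88 km. ✓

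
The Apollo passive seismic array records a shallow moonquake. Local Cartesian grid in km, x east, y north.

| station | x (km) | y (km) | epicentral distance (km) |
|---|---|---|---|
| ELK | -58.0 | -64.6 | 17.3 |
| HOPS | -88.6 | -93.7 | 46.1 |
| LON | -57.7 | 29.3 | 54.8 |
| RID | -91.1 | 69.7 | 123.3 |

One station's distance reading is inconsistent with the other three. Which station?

LON

Solve using three stations at a time. Using ELK, HOPS, RID (subtract circle equations pairwise → linear system) gives (x, y) ≈ (-69.6, -51.7).
Distances from that point to each station vs reported:
  ELK: calculated 17.3 vs reported 17.3 → residual 0.0 km
  HOPS: calculated 46.1 vs reported 46.1 → residual 0.0 km
  LON: calculated 81.9 vs reported 54.8 → residual 27.1 km
  RID: calculated 123.3 vs reported 123.3 → residual 0.0 km
ELK, HOPS, RID are mutually consistent (residuals ≈ 0); LON is off by 27.1 km.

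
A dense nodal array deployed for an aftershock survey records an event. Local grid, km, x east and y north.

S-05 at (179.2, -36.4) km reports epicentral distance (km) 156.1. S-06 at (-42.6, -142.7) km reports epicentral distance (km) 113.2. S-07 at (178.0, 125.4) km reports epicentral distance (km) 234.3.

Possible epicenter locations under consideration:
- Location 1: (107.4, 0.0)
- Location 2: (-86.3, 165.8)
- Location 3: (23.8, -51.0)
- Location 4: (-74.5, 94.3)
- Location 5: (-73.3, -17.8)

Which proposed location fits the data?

For each candidate, compare |candidate − station| to the reported distance:
Location 1: residuals S-05 75.6, S-06 93.8, S-07 90.4 → max 93.8 km
Location 2: residuals S-05 177.6, S-06 198.4, S-07 33.1 → max 198.4 km
Location 3: residuals S-05 0.0, S-06 0.0, S-07 0.0 → max 0.0 km
Location 4: residuals S-05 129.3, S-06 125.9, S-07 20.1 → max 129.3 km
Location 5: residuals S-05 97.1, S-06 15.4, S-07 54.9 → max 97.1 km
Only Location 3 has all residuals ≈ 0.

Location 3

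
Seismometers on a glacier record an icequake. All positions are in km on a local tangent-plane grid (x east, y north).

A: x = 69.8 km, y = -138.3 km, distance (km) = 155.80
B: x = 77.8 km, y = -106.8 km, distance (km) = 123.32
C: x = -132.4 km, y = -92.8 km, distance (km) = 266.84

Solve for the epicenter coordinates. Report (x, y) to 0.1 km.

x ≈ 113.3 km, y ≈ 11.3 km

Circle about each station: (x − 69.8)² + (y + 138.3)² = 155.80²; (x − 77.8)² + (y + 106.8)² = 123.32²; (x + 132.4)² + (y + 92.8)² = 266.84².
Subtracting the A equation from the B and C equations removes the quadratic terms:
16.0 x + 63.0 y = 2525.97
-404.4 x + 91.0 y = -44787.28
Solving the 2×2 system: x ≈ 113.3, y ≈ 11.3 km.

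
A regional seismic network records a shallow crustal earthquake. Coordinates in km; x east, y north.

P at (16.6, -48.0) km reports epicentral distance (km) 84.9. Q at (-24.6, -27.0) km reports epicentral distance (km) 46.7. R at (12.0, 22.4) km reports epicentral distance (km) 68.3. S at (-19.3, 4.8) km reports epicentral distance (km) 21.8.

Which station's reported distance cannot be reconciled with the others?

R

Solve using three stations at a time. Using P, Q, S (subtract circle equations pairwise → linear system) gives (x, y) ≈ (-36.6, 18.2).
Distances from that point to each station vs reported:
  P: calculated 84.9 vs reported 84.9 → residual 0.0 km
  Q: calculated 46.7 vs reported 46.7 → residual 0.0 km
  R: calculated 48.8 vs reported 68.3 → residual 19.5 km
  S: calculated 21.9 vs reported 21.8 → residual 0.1 km
P, Q, S are mutually consistent (residuals ≈ 0); R is off by 19.5 km.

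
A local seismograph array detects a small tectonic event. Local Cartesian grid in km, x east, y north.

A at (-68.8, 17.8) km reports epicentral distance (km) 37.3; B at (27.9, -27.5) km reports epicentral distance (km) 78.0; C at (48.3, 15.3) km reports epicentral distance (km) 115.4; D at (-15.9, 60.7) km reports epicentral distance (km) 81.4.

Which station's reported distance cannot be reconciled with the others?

Solve using three stations at a time. Using A, B, D (subtract circle equations pairwise → linear system) gives (x, y) ≈ (-48.9, -13.7).
Distances from that point to each station vs reported:
  A: calculated 37.3 vs reported 37.3 → residual 0.0 km
  B: calculated 78.0 vs reported 78.0 → residual 0.0 km
  C: calculated 101.4 vs reported 115.4 → residual 14.0 km
  D: calculated 81.4 vs reported 81.4 → residual 0.0 km
A, B, D are mutually consistent (residuals ≈ 0); C is off by 14.0 km.

C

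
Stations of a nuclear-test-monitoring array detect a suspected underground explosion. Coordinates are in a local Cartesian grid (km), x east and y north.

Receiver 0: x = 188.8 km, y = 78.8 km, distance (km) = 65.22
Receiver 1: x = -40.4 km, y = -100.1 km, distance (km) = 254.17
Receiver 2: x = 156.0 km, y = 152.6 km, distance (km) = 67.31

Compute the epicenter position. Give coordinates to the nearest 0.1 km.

Circle about each station: (x − 188.8)² + (y − 78.8)² = 65.22²; (x + 40.4)² + (y + 100.1)² = 254.17²; (x − 156.0)² + (y − 152.6)² = 67.31².
Subtracting the Receiver 0 equation from the Receiver 1 and Receiver 2 equations removes the quadratic terms:
-458.4 x − 357.8 y = -90551.45
-65.6 x + 147.6 y = 5490.89
Solving the 2×2 system: x ≈ 125.1, y ≈ 92.8 km.

x ≈ 125.1 km, y ≈ 92.8 km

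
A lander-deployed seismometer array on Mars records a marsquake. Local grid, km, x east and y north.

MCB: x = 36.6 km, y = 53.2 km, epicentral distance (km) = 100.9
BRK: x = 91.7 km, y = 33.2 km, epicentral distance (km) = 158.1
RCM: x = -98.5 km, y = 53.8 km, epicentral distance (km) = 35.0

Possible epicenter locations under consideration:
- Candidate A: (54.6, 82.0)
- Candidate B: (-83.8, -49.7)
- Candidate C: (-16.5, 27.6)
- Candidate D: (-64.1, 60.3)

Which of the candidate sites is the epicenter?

Candidate D

For each candidate, compare |candidate − station| to the reported distance:
Candidate A: residuals MCB 66.9, BRK 96.8, RCM 120.7 → max 120.7 km
Candidate B: residuals MCB 57.5, BRK 36.0, RCM 69.5 → max 69.5 km
Candidate C: residuals MCB 42.0, BRK 49.8, RCM 51.1 → max 51.1 km
Candidate D: residuals MCB 0.0, BRK 0.0, RCM 0.0 → max 0.0 km
Only Candidate D has all residuals ≈ 0.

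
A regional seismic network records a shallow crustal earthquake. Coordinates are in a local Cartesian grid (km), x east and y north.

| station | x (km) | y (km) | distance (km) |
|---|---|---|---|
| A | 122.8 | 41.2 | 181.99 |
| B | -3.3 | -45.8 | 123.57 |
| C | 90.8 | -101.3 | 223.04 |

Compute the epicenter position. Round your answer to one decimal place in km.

Circle about each station: (x − 122.8)² + (y − 41.2)² = 181.99²; (x + 3.3)² + (y + 45.8)² = 123.57²; (x − 90.8)² + (y + 101.3)² = 223.04².
Subtracting pairs of circle equations eliminates x²+y² and gives linear equations (the radical axes):
-252.2 x − 174.0 y = 3182.07
-64.0 x − 285.0 y = -14897.43
Solving the 2×2 system: x ≈ -57.6, y ≈ 65.2 km.

-57.6 km east, 65.2 km north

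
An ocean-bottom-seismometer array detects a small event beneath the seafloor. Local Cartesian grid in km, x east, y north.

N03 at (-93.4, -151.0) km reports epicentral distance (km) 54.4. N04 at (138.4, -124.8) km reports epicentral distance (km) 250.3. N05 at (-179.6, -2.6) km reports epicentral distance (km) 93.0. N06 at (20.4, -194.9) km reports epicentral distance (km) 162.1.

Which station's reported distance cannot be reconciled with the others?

N05

Solve using three stations at a time. Using N03, N04, N06 (subtract circle equations pairwise → linear system) gives (x, y) ≈ (-110.6, -99.5).
Distances from that point to each station vs reported:
  N03: calculated 54.3 vs reported 54.4 → residual 0.1 km
  N04: calculated 250.3 vs reported 250.3 → residual 0.0 km
  N05: calculated 118.9 vs reported 93.0 → residual 25.9 km
  N06: calculated 162.1 vs reported 162.1 → residual 0.0 km
N03, N04, N06 are mutually consistent (residuals ≈ 0); N05 is off by 25.9 km.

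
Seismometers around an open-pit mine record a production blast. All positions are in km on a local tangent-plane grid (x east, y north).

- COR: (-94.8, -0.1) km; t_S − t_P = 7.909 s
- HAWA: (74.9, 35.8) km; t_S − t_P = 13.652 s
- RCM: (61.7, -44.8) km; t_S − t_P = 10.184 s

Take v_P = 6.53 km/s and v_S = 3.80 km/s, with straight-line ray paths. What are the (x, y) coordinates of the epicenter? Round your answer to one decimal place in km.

-29.8 km east, -30.8 km north

Distance from S−P lag: d = Δt · v_P v_S / (v_P − v_S) = Δt · (6.53·3.80)/(6.53−3.80) ≈ 9.0894·Δt.
So d_COR = 71.89, d_HAWA = 124.09, d_RCM = 92.57 km.
Circle about each station: (x + 94.8)² + (y + 0.1)² = 71.89²; (x − 74.9)² + (y − 35.8)² = 124.09²; (x − 61.7)² + (y + 44.8)² = 92.57².
Subtracting the COR equation from the HAWA and RCM equations removes the quadratic terms:
339.4 x + 71.8 y = -12325.56
313.0 x − 89.4 y = -6574.15
Solving the 2×2 system: x ≈ -29.8, y ≈ -30.8 km.
Check against COR (with the unrounded x, y): √((x + 94.8)²+(y + 0.1)²) = 71.88 ≈ 71.89 km. ✓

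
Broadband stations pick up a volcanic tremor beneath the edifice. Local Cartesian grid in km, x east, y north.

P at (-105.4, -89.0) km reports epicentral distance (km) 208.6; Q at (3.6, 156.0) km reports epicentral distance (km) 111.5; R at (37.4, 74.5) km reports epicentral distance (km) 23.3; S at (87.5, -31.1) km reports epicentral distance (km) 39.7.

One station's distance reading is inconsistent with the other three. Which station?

Solve using three stations at a time. Using P, Q, R (subtract circle equations pairwise → linear system) gives (x, y) ≈ (47.1, 53.3).
Distances from that point to each station vs reported:
  P: calculated 208.6 vs reported 208.6 → residual 0.0 km
  Q: calculated 111.5 vs reported 111.5 → residual 0.0 km
  R: calculated 23.3 vs reported 23.3 → residual 0.0 km
  S: calculated 93.6 vs reported 39.7 → residual 53.9 km
P, Q, R are mutually consistent (residuals ≈ 0); S is off by 53.9 km.

S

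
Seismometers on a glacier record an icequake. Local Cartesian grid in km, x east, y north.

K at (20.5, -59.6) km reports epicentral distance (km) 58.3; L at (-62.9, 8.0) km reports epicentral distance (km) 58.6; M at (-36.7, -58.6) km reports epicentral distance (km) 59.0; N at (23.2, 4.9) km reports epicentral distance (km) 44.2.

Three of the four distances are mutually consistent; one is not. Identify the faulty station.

Solve using three stations at a time. Using K, L, M (subtract circle equations pairwise → linear system) gives (x, y) ≈ (-6.5, -7.9).
Distances from that point to each station vs reported:
  K: calculated 58.3 vs reported 58.3 → residual 0.0 km
  L: calculated 58.6 vs reported 58.6 → residual 0.0 km
  M: calculated 59.0 vs reported 59.0 → residual 0.0 km
  N: calculated 32.3 vs reported 44.2 → residual 11.9 km
K, L, M are mutually consistent (residuals ≈ 0); N is off by 11.9 km.

N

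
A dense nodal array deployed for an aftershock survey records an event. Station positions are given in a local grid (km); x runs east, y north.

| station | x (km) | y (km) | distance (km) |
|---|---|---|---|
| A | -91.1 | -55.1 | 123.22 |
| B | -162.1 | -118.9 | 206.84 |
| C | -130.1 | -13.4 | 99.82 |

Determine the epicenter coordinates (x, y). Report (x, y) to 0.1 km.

Circle about each station: (x + 91.1)² + (y + 55.1)² = 123.22²; (x + 162.1)² + (y + 118.9)² = 206.84²; (x + 130.1)² + (y + 13.4)² = 99.82².
Subtracting the A equation from the B and C equations removes the quadratic terms:
-142.0 x − 127.6 y = 1478.78
-78.0 x + 83.4 y = 10989.49
Solving the 2×2 system: x ≈ -70.0, y ≈ 66.3 km.
Check against A (with the unrounded x, y): √((x + 91.1)²+(y + 55.1)²) = 123.23 ≈ 123.22 km. ✓

(-70.0, 66.3)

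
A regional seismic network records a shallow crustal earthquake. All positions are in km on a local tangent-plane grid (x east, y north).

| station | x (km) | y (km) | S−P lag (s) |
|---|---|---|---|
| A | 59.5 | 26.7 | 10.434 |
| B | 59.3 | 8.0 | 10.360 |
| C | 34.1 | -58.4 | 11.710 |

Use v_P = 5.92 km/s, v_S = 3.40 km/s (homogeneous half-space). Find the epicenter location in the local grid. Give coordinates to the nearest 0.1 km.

(-23.1, 15.6)

Distance from S−P lag: d = Δt · v_P v_S / (v_P − v_S) = Δt · (5.92·3.40)/(5.92−3.40) ≈ 7.9873·Δt.
So d_A = 83.34, d_B = 82.75, d_C = 93.53 km.
Circle about each station: (x − 59.5)² + (y − 26.7)² = 83.34²; (x − 59.3)² + (y − 8.0)² = 82.75²; (x − 34.1)² + (y + 58.4)² = 93.53².
Subtracting pairs of circle equations eliminates x²+y² and gives linear equations (the radical axes):
-0.4 x − 37.4 y = -574.66
-50.8 x − 170.2 y = -1482.08
Solving the 2×2 system: x ≈ -23.1, y ≈ 15.6 km.
Check against A (with the unrounded x, y): √((x − 59.5)²+(y − 26.7)²) = 83.37 ≈ 83.34 km. ✓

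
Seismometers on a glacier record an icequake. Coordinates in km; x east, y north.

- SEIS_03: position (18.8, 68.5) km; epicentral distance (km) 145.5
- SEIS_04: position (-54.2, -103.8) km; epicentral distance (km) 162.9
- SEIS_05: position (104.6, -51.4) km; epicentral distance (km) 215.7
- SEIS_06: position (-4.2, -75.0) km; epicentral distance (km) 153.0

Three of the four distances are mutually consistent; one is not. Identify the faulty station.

Solve using three stations at a time. Using SEIS_04, SEIS_05, SEIS_06 (subtract circle equations pairwise → linear system) gives (x, y) ≈ (-82.0, 56.6).
Distances from that point to each station vs reported:
  SEIS_03: calculated 101.5 vs reported 145.5 → residual 44.0 km
  SEIS_04: calculated 162.8 vs reported 162.9 → residual 0.1 km
  SEIS_05: calculated 215.6 vs reported 215.7 → residual 0.1 km
  SEIS_06: calculated 152.9 vs reported 153.0 → residual 0.1 km
SEIS_04, SEIS_05, SEIS_06 are mutually consistent (residuals ≈ 0); SEIS_03 is off by 44.0 km.

SEIS_03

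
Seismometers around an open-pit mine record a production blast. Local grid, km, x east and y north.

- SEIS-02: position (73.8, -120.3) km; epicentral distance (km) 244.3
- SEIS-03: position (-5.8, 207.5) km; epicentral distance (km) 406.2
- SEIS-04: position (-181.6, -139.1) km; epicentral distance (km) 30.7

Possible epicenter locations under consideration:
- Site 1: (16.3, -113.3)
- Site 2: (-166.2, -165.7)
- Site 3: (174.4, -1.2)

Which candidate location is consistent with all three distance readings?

For each candidate, compare |candidate − station| to the reported distance:
Site 1: residuals SEIS-02 186.4, SEIS-03 84.6, SEIS-04 168.9 → max 186.4 km
Site 2: residuals SEIS-02 0.0, SEIS-03 0.0, SEIS-04 0.0 → max 0.0 km
Site 3: residuals SEIS-02 88.4, SEIS-03 130.5, SEIS-04 351.1 → max 351.1 km
Only Site 2 has all residuals ≈ 0.

Site 2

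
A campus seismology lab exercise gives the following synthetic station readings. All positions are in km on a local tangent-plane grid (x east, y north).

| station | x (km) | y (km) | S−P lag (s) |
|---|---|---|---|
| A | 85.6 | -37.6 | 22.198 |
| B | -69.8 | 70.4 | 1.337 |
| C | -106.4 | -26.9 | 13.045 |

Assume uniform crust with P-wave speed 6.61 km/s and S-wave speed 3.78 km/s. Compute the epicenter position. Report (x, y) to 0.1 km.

Distance from S−P lag: d = Δt · v_P v_S / (v_P − v_S) = Δt · (6.61·3.78)/(6.61−3.78) ≈ 8.8289·Δt.
So d_A = 195.98, d_B = 11.80, d_C = 115.17 km.
Circle about each station: (x − 85.6)² + (y + 37.6)² = 195.98²; (x + 69.8)² + (y − 70.4)² = 11.80²; (x + 106.4)² + (y + 26.9)² = 115.17².
Subtracting the A equation from the B and C equations removes the quadratic terms:
-310.8 x + 216.0 y = 39356.00
-384.0 x + 21.4 y = 28447.48
Solving the 2×2 system: x ≈ -69.5, y ≈ 82.2 km.
Check against A (with the unrounded x, y): √((x − 85.6)²+(y + 37.6)²) = 195.98 ≈ 195.98 km. ✓

x ≈ -69.5 km, y ≈ 82.2 km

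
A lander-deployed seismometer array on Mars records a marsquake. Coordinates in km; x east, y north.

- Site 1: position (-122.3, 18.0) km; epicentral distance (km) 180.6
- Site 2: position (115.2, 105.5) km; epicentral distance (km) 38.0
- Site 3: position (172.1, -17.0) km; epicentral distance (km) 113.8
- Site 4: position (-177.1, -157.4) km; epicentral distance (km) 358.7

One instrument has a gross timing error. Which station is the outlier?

Site 1

Solve using three stations at a time. Using Site 2, Site 3, Site 4 (subtract circle equations pairwise → linear system) gives (x, y) ≈ (99.7, 70.8).
Distances from that point to each station vs reported:
  Site 1: calculated 228.2 vs reported 180.6 → residual 47.6 km
  Site 2: calculated 38.0 vs reported 38.0 → residual 0.0 km
  Site 3: calculated 113.8 vs reported 113.8 → residual 0.0 km
  Site 4: calculated 358.7 vs reported 358.7 → residual 0.0 km
Site 2, Site 3, Site 4 are mutually consistent (residuals ≈ 0); Site 1 is off by 47.6 km.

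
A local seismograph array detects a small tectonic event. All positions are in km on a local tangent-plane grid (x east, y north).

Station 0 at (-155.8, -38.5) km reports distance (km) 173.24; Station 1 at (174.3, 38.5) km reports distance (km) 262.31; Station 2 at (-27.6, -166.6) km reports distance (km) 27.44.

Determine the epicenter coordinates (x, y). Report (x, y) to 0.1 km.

Circle about each station: (x + 155.8)² + (y + 38.5)² = 173.24²; (x − 174.3)² + (y − 38.5)² = 262.31²; (x + 27.6)² + (y + 166.6)² = 27.44².
Subtracting the Station 0 equation from the Station 1 and Station 2 equations removes the quadratic terms:
660.2 x + 154.0 y = -32687.59
256.4 x − 256.2 y = 32020.57
Solving the 2×2 system: x ≈ -16.5, y ≈ -141.5 km.

(-16.5, -141.5)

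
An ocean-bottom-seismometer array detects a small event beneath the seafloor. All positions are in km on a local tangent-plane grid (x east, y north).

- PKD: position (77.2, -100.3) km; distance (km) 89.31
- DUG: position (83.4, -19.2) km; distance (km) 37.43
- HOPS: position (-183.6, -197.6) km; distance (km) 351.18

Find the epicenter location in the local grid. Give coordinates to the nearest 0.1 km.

x ≈ 120.7 km, y ≈ -22.3 km

Circle about each station: (x − 77.2)² + (y + 100.3)² = 89.31²; (x − 83.4)² + (y + 19.2)² = 37.43²; (x + 183.6)² + (y + 197.6)² = 351.18².
Subtracting the PKD equation from the DUG and HOPS equations removes the quadratic terms:
12.4 x + 162.2 y = -2120.46
-521.6 x − 194.6 y = -58616.33
Solving the 2×2 system: x ≈ 120.7, y ≈ -22.3 km.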